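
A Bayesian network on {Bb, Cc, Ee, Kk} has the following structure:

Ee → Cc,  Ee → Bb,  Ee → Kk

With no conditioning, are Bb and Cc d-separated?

No — Bb and Cc are not d-separated given ∅.

Only one path connects Bb and Cc:
Path 1: Bb ← Ee → Cc
  Ee is a fork and Ee is not conditioned on — no node blocks this path, so it is active.
Because an active path exists, Bb and Cc are not d-separated.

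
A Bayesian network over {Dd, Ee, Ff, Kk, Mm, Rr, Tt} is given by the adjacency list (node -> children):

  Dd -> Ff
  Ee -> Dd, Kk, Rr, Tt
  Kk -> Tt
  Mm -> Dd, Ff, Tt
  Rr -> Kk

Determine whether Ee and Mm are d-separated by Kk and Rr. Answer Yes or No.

Enumerating the 5 paths from Ee to Mm and testing each for blocking by {Kk, Rr}:
Path 1: Ee → Kk → Tt ← Mm
  Kk is a chain here and Kk is conditioned on, so the path is blocked at Kk.
Path 2: Ee → Tt ← Mm
  Tt is a collider here and neither Tt nor any of its descendants is conditioned on, so the collider stays closed — the path is blocked at Tt.
Path 3: Ee → Rr → Kk → Tt ← Mm
  Rr is a chain here and Rr is conditioned on, so the path is blocked at Rr.
Path 4: Ee → Dd → Ff ← Mm
  Ff is a collider here and neither Ff nor any of its descendants is conditioned on, so the collider stays closed — the path is blocked at Ff.
Path 5: Ee → Dd ← Mm
  Dd is a collider here and neither Dd nor any of its descendants is conditioned on, so the collider stays closed — the path is blocked at Dd.
Every path is blocked, so Ee and Mm are d-separated given {Kk, Rr}.

Yes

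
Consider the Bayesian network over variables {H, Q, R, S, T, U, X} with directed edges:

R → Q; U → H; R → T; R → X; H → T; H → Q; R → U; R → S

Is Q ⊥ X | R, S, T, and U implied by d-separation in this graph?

Enumerating the 3 paths from Q to X and testing each for blocking by {R, S, T, U}:
Path 1: Q ← R → X
  R is a fork here and R is conditioned on, so the path is blocked at R.
Path 2: Q ← H → T ← R → X
  R is a fork here and R is conditioned on, so the path is blocked at R.
Path 3: Q ← H ← U ← R → X
  U is a chain here and U is conditioned on, so the path is blocked at U.
Since every path is blocked, d-separation holds.

Yes — Q and X are d-separated given {R, S, T, U}.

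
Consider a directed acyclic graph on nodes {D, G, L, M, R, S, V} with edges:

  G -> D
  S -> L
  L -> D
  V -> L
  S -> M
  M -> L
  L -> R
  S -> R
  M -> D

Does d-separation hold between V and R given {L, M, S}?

Yes

4 paths connect V and R; each must be blocked for d-separation to hold:
  1. V → L → D ← M ← S → R — L:chain[blocks]; D:collider[blocks]; M:chain[blocks]; S:fork[blocks] ⇒ blocked
  2. V → L → R — L:chain[blocks] ⇒ blocked
  3. V → L ← M ← S → R — L:collider[open]; M:chain[blocks]; S:fork[blocks] ⇒ blocked
  4. V → L ← S → R — L:collider[open]; S:fork[blocks] ⇒ blocked
Every path is blocked, so V and R are d-separated given {L, M, S}.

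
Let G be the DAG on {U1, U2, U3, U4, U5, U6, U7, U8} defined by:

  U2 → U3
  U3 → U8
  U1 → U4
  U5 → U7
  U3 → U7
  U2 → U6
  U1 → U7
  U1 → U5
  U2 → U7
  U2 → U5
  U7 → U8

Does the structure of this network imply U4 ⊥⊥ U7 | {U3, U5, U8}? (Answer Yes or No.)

No

5 paths connect U4 and U7; each must be blocked for d-separation to hold:
Path 1: U4 ← U1 → U7
  U1 is a fork and U1 is not conditioned on — no node blocks this path, so it is active.
Path 2: U4 ← U1 → U5 → U7
  U5 is a chain here and U5 is conditioned on, so the path is blocked at U5.
Path 3: U4 ← U1 → U5 ← U2 → U7
  U1 is a fork and U1 is not conditioned on; U5 is a collider and U5 is conditioned on, which opens it; U2 is a fork and U2 is not conditioned on — no node blocks this path, so it is active.
Path 4: U4 ← U1 → U5 ← U2 → U3 → U7
  U3 is a chain here and U3 is conditioned on, so the path is blocked at U3.
Path 5: U4 ← U1 → U5 ← U2 → U3 → U8 ← U7
  U3 is a chain here and U3 is conditioned on, so the path is blocked at U3.
Since the path U4 ← U1 → U7 is active, U4 and U7 are not d-separated given {U3, U5, U8}.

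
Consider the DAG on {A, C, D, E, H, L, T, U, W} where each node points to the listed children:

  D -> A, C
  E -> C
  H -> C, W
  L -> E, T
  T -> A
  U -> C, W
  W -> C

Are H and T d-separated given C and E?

Yes

6 paths connect H and T; each must be blocked for d-separation to hold:
  1. H → C ← D → A ← T — C:collider[open]; D:fork[open]; A:collider[blocks] ⇒ blocked
  2. H → C ← E ← L → T — C:collider[open]; E:chain[blocks]; L:fork[open] ⇒ blocked
  3. H → W ← U → C ← D → A ← T — W:collider[open]; U:fork[open]; C:collider[open]; D:fork[open]; A:collider[blocks] ⇒ blocked
  4. H → W ← U → C ← E ← L → T — W:collider[open]; U:fork[open]; C:collider[open]; E:chain[blocks]; L:fork[open] ⇒ blocked
  5. H → W → C ← D → A ← T — W:chain[open]; C:collider[open]; D:fork[open]; A:collider[blocks] ⇒ blocked
  6. H → W → C ← E ← L → T — W:chain[open]; C:collider[open]; E:chain[blocks]; L:fork[open] ⇒ blocked
All paths are blocked; H ⊥ T | {C, E} holds.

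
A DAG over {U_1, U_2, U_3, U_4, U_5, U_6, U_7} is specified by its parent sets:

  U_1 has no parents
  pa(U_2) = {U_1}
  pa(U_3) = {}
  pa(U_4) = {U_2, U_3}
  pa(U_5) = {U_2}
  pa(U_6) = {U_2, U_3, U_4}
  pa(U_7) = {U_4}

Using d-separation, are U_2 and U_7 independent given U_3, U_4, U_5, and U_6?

Yes — U_2 and U_7 are d-separated given {U_3, U_4, U_5, U_6}.

Enumerating the 3 paths from U_2 to U_7 and testing each for blocking by {U_3, U_4, U_5, U_6}:
  1. U_2 → U_6 ← U_3 → U_4 → U_7 — U_6:collider[open]; U_3:fork[blocks]; U_4:chain[blocks] ⇒ blocked
  2. U_2 → U_6 ← U_4 → U_7 — U_6:collider[open]; U_4:fork[blocks] ⇒ blocked
  3. U_2 → U_4 → U_7 — U_4:chain[blocks] ⇒ blocked
All paths are blocked; U_2 ⊥ U_7 | {U_3, U_4, U_5, U_6} holds.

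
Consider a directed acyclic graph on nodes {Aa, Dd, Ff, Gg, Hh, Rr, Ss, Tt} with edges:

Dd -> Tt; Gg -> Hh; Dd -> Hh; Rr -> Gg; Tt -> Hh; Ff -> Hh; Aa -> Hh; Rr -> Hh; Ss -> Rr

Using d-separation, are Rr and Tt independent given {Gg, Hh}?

No

4 paths connect Rr and Tt; each must be blocked for d-separation to hold:
  1. Rr → Gg → Hh ← Tt — Gg:chain[blocks]; Hh:collider[open] ⇒ blocked
  2. Rr → Gg → Hh ← Dd → Tt — Gg:chain[blocks]; Hh:collider[open]; Dd:fork[open] ⇒ blocked
  3. Rr → Hh ← Tt — Hh:collider[open] ⇒ active
  4. Rr → Hh ← Dd → Tt — Hh:collider[open]; Dd:fork[open] ⇒ active
Because an active path exists, Rr and Tt are not d-separated.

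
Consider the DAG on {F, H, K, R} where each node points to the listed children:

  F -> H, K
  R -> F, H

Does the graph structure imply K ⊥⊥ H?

No — K and H are not d-separated given ∅.

We examine all 2 paths between K and H:
Path 1: K ← F ← R → H
  F is a chain and F is not conditioned on; R is a fork and R is not conditioned on — no node blocks this path, so it is active.
Path 2: K ← F → H
  F is a fork and F is not conditioned on — no node blocks this path, so it is active.
Because an active path exists, K and H are not d-separated.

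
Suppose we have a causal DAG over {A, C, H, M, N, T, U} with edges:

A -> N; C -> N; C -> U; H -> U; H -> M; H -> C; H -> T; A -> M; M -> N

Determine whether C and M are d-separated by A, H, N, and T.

No

There are 4 undirected paths between C and M; checking each against the conditioning set {A, H, N, T}:
Path 1: C → N ← A → M
  A is a fork here and A is conditioned on, so the path is blocked at A.
Path 2: C → N ← M
  N is a collider and N is conditioned on, which opens it — no node blocks this path, so it is active.
Path 3: C → U ← H → M
  U is a collider here and neither U nor any of its descendants is conditioned on, so the collider stays closed — the path is blocked at U.
Path 4: C ← H → M
  H is a fork here and H is conditioned on, so the path is blocked at H.
Since the path C → N ← M is active, C and M are not d-separated given {A, H, N, T}.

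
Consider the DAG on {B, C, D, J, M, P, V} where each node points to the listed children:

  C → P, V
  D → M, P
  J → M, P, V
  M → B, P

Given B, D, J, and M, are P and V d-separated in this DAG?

No

There are 4 undirected paths between P and V; checking each against the conditioning set {B, D, J, M}:
Path 1: P ← C → V
  C is a fork and C is not conditioned on — no node blocks this path, so it is active.
Path 2: P ← D → M ← J → V
  D is a fork here and D is conditioned on, so the path is blocked at D.
Path 3: P ← J → V
  J is a fork here and J is conditioned on, so the path is blocked at J.
Path 4: P ← M ← J → V
  M is a chain here and M is conditioned on, so the path is blocked at M.
Since the path P ← C → V is active, P and V are not d-separated given {B, D, J, M}.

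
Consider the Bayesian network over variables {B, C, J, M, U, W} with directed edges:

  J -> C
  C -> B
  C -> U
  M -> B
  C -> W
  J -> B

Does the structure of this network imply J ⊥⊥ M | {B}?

No

2 paths connect J and M; each must be blocked for d-separation to hold:
Path 1: J → B ← M
  B is a collider and B is conditioned on, which opens it — no node blocks this path, so it is active.
Path 2: J → C → B ← M
  C is a chain and C is not conditioned on; B is a collider and B is conditioned on, which opens it — no node blocks this path, so it is active.
Because an active path exists, J and M are not d-separated.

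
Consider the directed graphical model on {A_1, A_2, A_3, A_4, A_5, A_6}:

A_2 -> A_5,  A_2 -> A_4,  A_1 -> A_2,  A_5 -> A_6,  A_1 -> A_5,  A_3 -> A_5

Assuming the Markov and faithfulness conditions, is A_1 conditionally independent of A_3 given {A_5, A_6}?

We examine all 2 paths between A_1 and A_3:
Path 1: A_1 → A_2 → A_5 ← A_3
  A_2 is a chain and A_2 is not conditioned on; A_5 is a collider and A_5 is conditioned on, which opens it — no node blocks this path, so it is active.
Path 2: A_1 → A_5 ← A_3
  A_5 is a collider and A_5 is conditioned on, which opens it — no node blocks this path, so it is active.
At least one path is unblocked, so d-separation fails.

No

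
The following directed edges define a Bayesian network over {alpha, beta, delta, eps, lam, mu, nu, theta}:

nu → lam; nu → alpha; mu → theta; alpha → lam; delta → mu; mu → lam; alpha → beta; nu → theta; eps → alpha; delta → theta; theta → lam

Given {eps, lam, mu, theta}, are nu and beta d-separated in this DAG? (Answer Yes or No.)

5 paths connect nu and beta; each must be blocked for d-separation to hold:
Path 1: nu → theta ← mu → lam ← alpha → beta
  mu is a fork here and mu is conditioned on, so the path is blocked at mu.
Path 2: nu → theta → lam ← alpha → beta
  theta is a chain here and theta is conditioned on, so the path is blocked at theta.
Path 3: nu → theta ← delta → mu → lam ← alpha → beta
  mu is a chain here and mu is conditioned on, so the path is blocked at mu.
Path 4: nu → alpha → beta
  alpha is a chain and alpha is not conditioned on — no node blocks this path, so it is active.
Path 5: nu → lam ← alpha → beta
  lam is a collider and lam is conditioned on, which opens it; alpha is a fork and alpha is not conditioned on — no node blocks this path, so it is active.
Because an active path exists, nu and beta are not d-separated.

No — nu and beta are not d-separated given {eps, lam, mu, theta}.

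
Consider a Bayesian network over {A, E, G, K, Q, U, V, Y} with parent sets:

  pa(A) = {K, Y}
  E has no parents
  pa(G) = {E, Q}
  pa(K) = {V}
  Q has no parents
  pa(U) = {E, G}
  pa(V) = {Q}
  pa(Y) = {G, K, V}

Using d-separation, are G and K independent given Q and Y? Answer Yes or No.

Enumerating the 6 paths from G to K and testing each for blocking by {Q, Y}:
Path 1: G ← Q → V → Y ← K
  Q is a fork here and Q is conditioned on, so the path is blocked at Q.
Path 2: G ← Q → V → Y → A ← K
  Q is a fork here and Q is conditioned on, so the path is blocked at Q.
Path 3: G ← Q → V → K
  Q is a fork here and Q is conditioned on, so the path is blocked at Q.
Path 4: G → Y ← V → K
  Y is a collider and Y is conditioned on, which opens it; V is a fork and V is not conditioned on — no node blocks this path, so it is active.
Path 5: G → Y ← K
  Y is a collider and Y is conditioned on, which opens it — no node blocks this path, so it is active.
Path 6: G → Y → A ← K
  Y is a chain here and Y is conditioned on, so the path is blocked at Y.
At least one path is unblocked, so d-separation fails.

No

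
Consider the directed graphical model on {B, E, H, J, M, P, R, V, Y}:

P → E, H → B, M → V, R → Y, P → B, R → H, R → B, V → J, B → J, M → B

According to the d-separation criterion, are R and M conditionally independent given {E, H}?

Yes — R and M are d-separated given {E, H}.

There are 4 undirected paths between R and M; checking each against the conditioning set {E, H}:
Path 1: R → B ← M
  B is a collider here and neither B nor any of its descendants is conditioned on, so the collider stays closed — the path is blocked at B.
Path 2: R → B → J ← V ← M
  J is a collider here and neither J nor any of its descendants is conditioned on, so the collider stays closed — the path is blocked at J.
Path 3: R → H → B ← M
  H is a chain here and H is conditioned on, so the path is blocked at H.
Path 4: R → H → B → J ← V ← M
  H is a chain here and H is conditioned on, so the path is blocked at H.
Since every path is blocked, d-separation holds.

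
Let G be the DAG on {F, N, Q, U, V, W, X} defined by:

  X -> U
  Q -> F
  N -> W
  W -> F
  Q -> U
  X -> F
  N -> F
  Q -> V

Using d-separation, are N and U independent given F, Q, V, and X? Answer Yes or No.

4 paths connect N and U; each must be blocked for d-separation to hold:
Path 1: N → W → F ← Q → U
  Q is a fork here and Q is conditioned on, so the path is blocked at Q.
Path 2: N → W → F ← X → U
  X is a fork here and X is conditioned on, so the path is blocked at X.
Path 3: N → F ← Q → U
  Q is a fork here and Q is conditioned on, so the path is blocked at Q.
Path 4: N → F ← X → U
  X is a fork here and X is conditioned on, so the path is blocked at X.
Since every path is blocked, d-separation holds.

Yes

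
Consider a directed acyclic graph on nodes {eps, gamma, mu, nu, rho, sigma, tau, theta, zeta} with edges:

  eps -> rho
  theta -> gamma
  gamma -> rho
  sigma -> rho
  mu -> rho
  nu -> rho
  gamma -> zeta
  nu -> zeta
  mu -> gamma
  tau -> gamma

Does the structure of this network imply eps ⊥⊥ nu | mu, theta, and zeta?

Yes

3 paths connect eps and nu; each must be blocked for d-separation to hold:
Path 1: eps → rho ← mu → gamma → zeta ← nu
  rho is a collider here and neither rho nor any of its descendants is conditioned on, so the collider stays closed — the path is blocked at rho.
Path 2: eps → rho ← gamma → zeta ← nu
  rho is a collider here and neither rho nor any of its descendants is conditioned on, so the collider stays closed — the path is blocked at rho.
Path 3: eps → rho ← nu
  rho is a collider here and neither rho nor any of its descendants is conditioned on, so the collider stays closed — the path is blocked at rho.
All paths are blocked; eps ⊥ nu | {mu, theta, zeta} holds.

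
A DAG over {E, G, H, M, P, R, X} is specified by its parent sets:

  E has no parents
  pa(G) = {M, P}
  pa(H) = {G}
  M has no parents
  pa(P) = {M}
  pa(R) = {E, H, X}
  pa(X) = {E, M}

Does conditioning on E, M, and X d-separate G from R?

No

5 paths connect G and R; each must be blocked for d-separation to hold:
  1. G ← M → X → R — M:fork[blocks]; X:chain[blocks] ⇒ blocked
  2. G ← M → X ← E → R — M:fork[blocks]; X:collider[open]; E:fork[blocks] ⇒ blocked
  3. G ← P ← M → X → R — P:chain[open]; M:fork[blocks]; X:chain[blocks] ⇒ blocked
  4. G ← P ← M → X ← E → R — P:chain[open]; M:fork[blocks]; X:collider[open]; E:fork[blocks] ⇒ blocked
  5. G → H → R — H:chain[open] ⇒ active
Because an active path exists, G and R are not d-separated.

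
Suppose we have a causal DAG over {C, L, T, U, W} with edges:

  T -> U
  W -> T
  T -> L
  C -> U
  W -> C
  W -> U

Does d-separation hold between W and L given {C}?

We examine all 3 paths between W and L:
Path 1: W → T → L
  T is a chain and T is not conditioned on — no node blocks this path, so it is active.
Path 2: W → U ← T → L
  U is a collider here and neither U nor any of its descendants is conditioned on, so the collider stays closed — the path is blocked at U.
Path 3: W → C → U ← T → L
  C is a chain here and C is conditioned on, so the path is blocked at C.
At least one path is unblocked, so d-separation fails.

No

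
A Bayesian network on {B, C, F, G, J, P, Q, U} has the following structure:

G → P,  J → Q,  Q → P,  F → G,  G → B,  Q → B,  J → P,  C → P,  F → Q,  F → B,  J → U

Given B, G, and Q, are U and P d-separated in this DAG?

No

6 paths connect U and P; each must be blocked for d-separation to hold:
Path 1: U ← J → Q → B ← G → P
  Q is a chain here and Q is conditioned on, so the path is blocked at Q.
Path 2: U ← J → Q → B ← F → G → P
  Q is a chain here and Q is conditioned on, so the path is blocked at Q.
Path 3: U ← J → Q ← F → G → P
  G is a chain here and G is conditioned on, so the path is blocked at G.
Path 4: U ← J → Q ← F → B ← G → P
  G is a fork here and G is conditioned on, so the path is blocked at G.
Path 5: U ← J → Q → P
  Q is a chain here and Q is conditioned on, so the path is blocked at Q.
Path 6: U ← J → P
  J is a fork and J is not conditioned on — no node blocks this path, so it is active.
Since the path U ← J → P is active, U and P are not d-separated given {B, G, Q}.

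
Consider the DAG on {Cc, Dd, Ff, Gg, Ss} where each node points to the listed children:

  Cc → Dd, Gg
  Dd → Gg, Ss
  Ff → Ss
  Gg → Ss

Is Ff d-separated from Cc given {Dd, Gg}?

Yes — Ff and Cc are d-separated given {Dd, Gg}.

4 paths connect Ff and Cc; each must be blocked for d-separation to hold:
  1. Ff → Ss ← Dd ← Cc — Ss:collider[blocks]; Dd:chain[blocks] ⇒ blocked
  2. Ff → Ss ← Dd → Gg ← Cc — Ss:collider[blocks]; Dd:fork[blocks]; Gg:collider[open] ⇒ blocked
  3. Ff → Ss ← Gg ← Dd ← Cc — Ss:collider[blocks]; Gg:chain[blocks]; Dd:chain[blocks] ⇒ blocked
  4. Ff → Ss ← Gg ← Cc — Ss:collider[blocks]; Gg:chain[blocks] ⇒ blocked
Every path is blocked, so Ff and Cc are d-separated given {Dd, Gg}.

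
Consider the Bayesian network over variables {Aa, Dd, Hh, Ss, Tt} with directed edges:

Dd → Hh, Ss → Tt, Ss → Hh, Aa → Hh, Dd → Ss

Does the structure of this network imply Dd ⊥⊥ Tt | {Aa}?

No

Enumerating the 2 paths from Dd to Tt and testing each for blocking by {Aa}:
  1. Dd → Hh ← Ss → Tt — Hh:collider[blocks]; Ss:fork[open] ⇒ blocked
  2. Dd → Ss → Tt — Ss:chain[open] ⇒ active
At least one path is unblocked, so d-separation fails.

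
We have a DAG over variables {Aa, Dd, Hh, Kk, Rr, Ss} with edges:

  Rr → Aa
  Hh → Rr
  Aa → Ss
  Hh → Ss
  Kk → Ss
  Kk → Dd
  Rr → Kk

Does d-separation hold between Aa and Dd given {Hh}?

No

4 paths connect Aa and Dd; each must be blocked for d-separation to hold:
Path 1: Aa → Ss ← Kk → Dd
  Ss is a collider here and neither Ss nor any of its descendants is conditioned on, so the collider stays closed — the path is blocked at Ss.
Path 2: Aa → Ss ← Hh → Rr → Kk → Dd
  Ss is a collider here and neither Ss nor any of its descendants is conditioned on, so the collider stays closed — the path is blocked at Ss.
Path 3: Aa ← Rr → Kk → Dd
  Rr is a fork and Rr is not conditioned on; Kk is a chain and Kk is not conditioned on — no node blocks this path, so it is active.
Path 4: Aa ← Rr ← Hh → Ss ← Kk → Dd
  Hh is a fork here and Hh is conditioned on, so the path is blocked at Hh.
Since the path Aa ← Rr → Kk → Dd is active, Aa and Dd are not d-separated given {Hh}.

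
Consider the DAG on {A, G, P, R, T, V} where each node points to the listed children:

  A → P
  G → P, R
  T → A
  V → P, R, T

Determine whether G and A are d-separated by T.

Yes — G and A are d-separated given {T}.

We examine all 4 paths between G and A:
Path 1: G → R ← V → T → A
  R is a collider here and neither R nor any of its descendants is conditioned on, so the collider stays closed — the path is blocked at R.
Path 2: G → R ← V → P ← A
  R is a collider here and neither R nor any of its descendants is conditioned on, so the collider stays closed — the path is blocked at R.
Path 3: G → P ← A
  P is a collider here and neither P nor any of its descendants is conditioned on, so the collider stays closed — the path is blocked at P.
Path 4: G → P ← V → T → A
  P is a collider here and neither P nor any of its descendants is conditioned on, so the collider stays closed — the path is blocked at P.
Every path is blocked, so G and A are d-separated given {T}.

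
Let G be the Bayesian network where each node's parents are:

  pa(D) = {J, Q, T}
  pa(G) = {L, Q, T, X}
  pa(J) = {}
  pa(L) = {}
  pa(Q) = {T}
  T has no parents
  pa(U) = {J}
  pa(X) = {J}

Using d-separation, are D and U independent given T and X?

5 paths connect D and U; each must be blocked for d-separation to hold:
Path 1: D ← J → U
  J is a fork and J is not conditioned on — no node blocks this path, so it is active.
Path 2: D ← T → G ← X ← J → U
  T is a fork here and T is conditioned on, so the path is blocked at T.
Path 3: D ← T → Q → G ← X ← J → U
  T is a fork here and T is conditioned on, so the path is blocked at T.
Path 4: D ← Q ← T → G ← X ← J → U
  T is a fork here and T is conditioned on, so the path is blocked at T.
Path 5: D ← Q → G ← X ← J → U
  G is a collider here and neither G nor any of its descendants is conditioned on, so the collider stays closed — the path is blocked at G.
Because an active path exists, D and U are not d-separated.

No — D and U are not d-separated given {T, X}.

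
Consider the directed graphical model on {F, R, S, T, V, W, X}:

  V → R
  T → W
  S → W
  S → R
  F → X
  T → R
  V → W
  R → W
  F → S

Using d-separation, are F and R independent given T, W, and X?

4 paths connect F and R; each must be blocked for d-separation to hold:
Path 1: F → S → W ← V → R
  S is a chain and S is not conditioned on; W is a collider and W is conditioned on, which opens it; V is a fork and V is not conditioned on — no node blocks this path, so it is active.
Path 2: F → S → W ← R
  S is a chain and S is not conditioned on; W is a collider and W is conditioned on, which opens it — no node blocks this path, so it is active.
Path 3: F → S → W ← T → R
  T is a fork here and T is conditioned on, so the path is blocked at T.
Path 4: F → S → R
  S is a chain and S is not conditioned on — no node blocks this path, so it is active.
Since the path F → S → W ← V → R is active, F and R are not d-separated given {T, W, X}.

No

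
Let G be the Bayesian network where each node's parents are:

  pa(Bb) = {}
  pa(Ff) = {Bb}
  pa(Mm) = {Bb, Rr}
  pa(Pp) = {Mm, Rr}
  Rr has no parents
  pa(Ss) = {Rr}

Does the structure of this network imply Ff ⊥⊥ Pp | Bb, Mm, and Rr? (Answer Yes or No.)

Enumerating the 2 paths from Ff to Pp and testing each for blocking by {Bb, Mm, Rr}:
  1. Ff ← Bb → Mm → Pp — Bb:fork[blocks]; Mm:chain[blocks] ⇒ blocked
  2. Ff ← Bb → Mm ← Rr → Pp — Bb:fork[blocks]; Mm:collider[open]; Rr:fork[blocks] ⇒ blocked
Every path is blocked, so Ff and Pp are d-separated given {Bb, Mm, Rr}.

Yes — Ff and Pp are d-separated given {Bb, Mm, Rr}.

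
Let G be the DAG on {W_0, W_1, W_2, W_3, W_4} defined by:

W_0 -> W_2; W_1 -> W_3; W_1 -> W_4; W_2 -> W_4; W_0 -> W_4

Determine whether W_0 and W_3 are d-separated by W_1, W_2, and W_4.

Enumerating the 2 paths from W_0 to W_3 and testing each for blocking by {W_1, W_2, W_4}:
Path 1: W_0 → W_2 → W_4 ← W_1 → W_3
  W_2 is a chain here and W_2 is conditioned on, so the path is blocked at W_2.
Path 2: W_0 → W_4 ← W_1 → W_3
  W_1 is a fork here and W_1 is conditioned on, so the path is blocked at W_1.
Since every path is blocked, d-separation holds.

Yes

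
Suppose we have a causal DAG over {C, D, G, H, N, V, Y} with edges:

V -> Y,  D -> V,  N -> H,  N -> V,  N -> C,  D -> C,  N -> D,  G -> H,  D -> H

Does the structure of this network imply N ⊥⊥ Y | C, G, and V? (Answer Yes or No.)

Enumerating the 4 paths from N to Y and testing each for blocking by {C, G, V}:
  1. N → H ← D → V → Y — H:collider[blocks]; D:fork[open]; V:chain[blocks] ⇒ blocked
  2. N → V → Y — V:chain[blocks] ⇒ blocked
  3. N → D → V → Y — D:chain[open]; V:chain[blocks] ⇒ blocked
  4. N → C ← D → V → Y — C:collider[open]; D:fork[open]; V:chain[blocks] ⇒ blocked
Every path is blocked, so N and Y are d-separated given {C, G, V}.

Yes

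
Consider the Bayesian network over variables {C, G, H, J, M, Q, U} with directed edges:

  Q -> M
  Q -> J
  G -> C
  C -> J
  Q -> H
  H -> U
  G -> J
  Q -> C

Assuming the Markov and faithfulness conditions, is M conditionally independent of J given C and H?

3 paths connect M and J; each must be blocked for d-separation to hold:
  1. M ← Q → C ← G → J — Q:fork[open]; C:collider[open]; G:fork[open] ⇒ active
  2. M ← Q → C → J — Q:fork[open]; C:chain[blocks] ⇒ blocked
  3. M ← Q → J — Q:fork[open] ⇒ active
Since the path M ← Q → C ← G → J is active, M and J are not d-separated given {C, H}.

No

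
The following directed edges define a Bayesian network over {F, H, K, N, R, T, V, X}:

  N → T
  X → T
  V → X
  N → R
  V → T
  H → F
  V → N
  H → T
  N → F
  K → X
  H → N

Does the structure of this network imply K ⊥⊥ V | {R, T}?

Enumerating the 5 paths from K to V and testing each for blocking by {R, T}:
Path 1: K → X ← V
  X is a collider and its descendant T is conditioned on, which opens it — no node blocks this path, so it is active.
Path 2: K → X → T ← N ← V
  X is a chain and X is not conditioned on; T is a collider and T is conditioned on, which opens it; N is a chain and N is not conditioned on — no node blocks this path, so it is active.
Path 3: K → X → T ← H → N ← V
  X is a chain and X is not conditioned on; T is a collider and T is conditioned on, which opens it; H is a fork and H is not conditioned on; N is a collider and its descendant R is conditioned on, which opens it — no node blocks this path, so it is active.
Path 4: K → X → T ← H → F ← N ← V
  F is a collider here and neither F nor any of its descendants is conditioned on, so the collider stays closed — the path is blocked at F.
Path 5: K → X → T ← V
  X is a chain and X is not conditioned on; T is a collider and T is conditioned on, which opens it — no node blocks this path, so it is active.
Since the path K → X ← V is active, K and V are not d-separated given {R, T}.

No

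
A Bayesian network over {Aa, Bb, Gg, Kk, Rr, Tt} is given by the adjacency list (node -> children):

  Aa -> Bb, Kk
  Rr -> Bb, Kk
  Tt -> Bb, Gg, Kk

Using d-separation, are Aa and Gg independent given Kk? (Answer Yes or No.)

Enumerating the 4 paths from Aa to Gg and testing each for blocking by {Kk}:
Path 1: Aa → Bb ← Tt → Gg
  Bb is a collider here and neither Bb nor any of its descendants is conditioned on, so the collider stays closed — the path is blocked at Bb.
Path 2: Aa → Bb ← Rr → Kk ← Tt → Gg
  Bb is a collider here and neither Bb nor any of its descendants is conditioned on, so the collider stays closed — the path is blocked at Bb.
Path 3: Aa → Kk ← Tt → Gg
  Kk is a collider and Kk is conditioned on, which opens it; Tt is a fork and Tt is not conditioned on — no node blocks this path, so it is active.
Path 4: Aa → Kk ← Rr → Bb ← Tt → Gg
  Bb is a collider here and neither Bb nor any of its descendants is conditioned on, so the collider stays closed — the path is blocked at Bb.
At least one path is unblocked, so d-separation fails.

No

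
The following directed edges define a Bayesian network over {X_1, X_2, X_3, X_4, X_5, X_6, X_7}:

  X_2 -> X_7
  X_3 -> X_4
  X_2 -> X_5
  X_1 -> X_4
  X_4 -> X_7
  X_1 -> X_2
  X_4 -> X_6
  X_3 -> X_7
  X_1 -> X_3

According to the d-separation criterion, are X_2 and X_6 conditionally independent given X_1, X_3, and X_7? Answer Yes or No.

No — X_2 and X_6 are not d-separated given {X_1, X_3, X_7}.

There are 6 undirected paths between X_2 and X_6; checking each against the conditioning set {X_1, X_3, X_7}:
  1. X_2 → X_7 ← X_4 → X_6 — X_7:collider[open]; X_4:fork[open] ⇒ active
  2. X_2 → X_7 ← X_3 → X_4 → X_6 — X_7:collider[open]; X_3:fork[blocks]; X_4:chain[open] ⇒ blocked
  3. X_2 → X_7 ← X_3 ← X_1 → X_4 → X_6 — X_7:collider[open]; X_3:chain[blocks]; X_1:fork[blocks]; X_4:chain[open] ⇒ blocked
  4. X_2 ← X_1 → X_4 → X_6 — X_1:fork[blocks]; X_4:chain[open] ⇒ blocked
  5. X_2 ← X_1 → X_3 → X_4 → X_6 — X_1:fork[blocks]; X_3:chain[blocks]; X_4:chain[open] ⇒ blocked
  6. X_2 ← X_1 → X_3 → X_7 ← X_4 → X_6 — X_1:fork[blocks]; X_3:chain[blocks]; X_7:collider[open]; X_4:fork[open] ⇒ blocked
Since the path X_2 → X_7 ← X_4 → X_6 is active, X_2 and X_6 are not d-separated given {X_1, X_3, X_7}.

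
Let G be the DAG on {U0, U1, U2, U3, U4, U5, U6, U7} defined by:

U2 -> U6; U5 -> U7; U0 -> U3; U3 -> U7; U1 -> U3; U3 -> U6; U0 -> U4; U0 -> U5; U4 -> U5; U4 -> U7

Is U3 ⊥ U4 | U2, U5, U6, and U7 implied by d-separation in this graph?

We examine all 6 paths between U3 and U4:
Path 1: U3 ← U0 → U4
  U0 is a fork and U0 is not conditioned on — no node blocks this path, so it is active.
Path 2: U3 ← U0 → U5 ← U4
  U0 is a fork and U0 is not conditioned on; U5 is a collider and U5 is conditioned on, which opens it — no node blocks this path, so it is active.
Path 3: U3 ← U0 → U5 → U7 ← U4
  U5 is a chain here and U5 is conditioned on, so the path is blocked at U5.
Path 4: U3 → U7 ← U4
  U7 is a collider and U7 is conditioned on, which opens it — no node blocks this path, so it is active.
Path 5: U3 → U7 ← U5 ← U0 → U4
  U5 is a chain here and U5 is conditioned on, so the path is blocked at U5.
Path 6: U3 → U7 ← U5 ← U4
  U5 is a chain here and U5 is conditioned on, so the path is blocked at U5.
Because an active path exists, U3 and U4 are not d-separated.

No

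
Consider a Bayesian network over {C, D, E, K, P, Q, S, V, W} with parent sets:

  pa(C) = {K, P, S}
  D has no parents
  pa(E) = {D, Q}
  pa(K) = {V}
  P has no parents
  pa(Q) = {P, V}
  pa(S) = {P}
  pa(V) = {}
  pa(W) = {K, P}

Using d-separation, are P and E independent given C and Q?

Enumerating the 4 paths from P to E and testing each for blocking by {C, Q}:
Path 1: P → Q → E
  Q is a chain here and Q is conditioned on, so the path is blocked at Q.
Path 2: P → C ← K ← V → Q → E
  Q is a chain here and Q is conditioned on, so the path is blocked at Q.
Path 3: P → W ← K ← V → Q → E
  W is a collider here and neither W nor any of its descendants is conditioned on, so the collider stays closed — the path is blocked at W.
Path 4: P → S → C ← K ← V → Q → E
  Q is a chain here and Q is conditioned on, so the path is blocked at Q.
Since every path is blocked, d-separation holds.

Yes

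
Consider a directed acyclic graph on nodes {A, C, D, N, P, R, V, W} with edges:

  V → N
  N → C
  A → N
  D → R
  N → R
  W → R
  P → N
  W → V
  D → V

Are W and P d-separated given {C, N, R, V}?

Yes — W and P are d-separated given {C, N, R, V}.

Enumerating the 4 paths from W to P and testing each for blocking by {C, N, R, V}:
Path 1: W → R ← D → V → N ← P
  V is a chain here and V is conditioned on, so the path is blocked at V.
Path 2: W → R ← N ← P
  N is a chain here and N is conditioned on, so the path is blocked at N.
Path 3: W → V ← D → R ← N ← P
  N is a chain here and N is conditioned on, so the path is blocked at N.
Path 4: W → V → N ← P
  V is a chain here and V is conditioned on, so the path is blocked at V.
All paths are blocked; W ⊥ P | {C, N, R, V} holds.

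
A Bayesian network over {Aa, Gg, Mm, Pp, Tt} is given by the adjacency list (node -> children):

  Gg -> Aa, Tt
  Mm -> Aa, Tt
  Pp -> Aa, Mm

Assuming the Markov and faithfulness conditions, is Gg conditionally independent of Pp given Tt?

Enumerating the 4 paths from Gg to Pp and testing each for blocking by {Tt}:
  1. Gg → Aa ← Mm ← Pp — Aa:collider[blocks]; Mm:chain[open] ⇒ blocked
  2. Gg → Aa ← Pp — Aa:collider[blocks] ⇒ blocked
  3. Gg → Tt ← Mm ← Pp — Tt:collider[open]; Mm:chain[open] ⇒ active
  4. Gg → Tt ← Mm → Aa ← Pp — Tt:collider[open]; Mm:fork[open]; Aa:collider[blocks] ⇒ blocked
At least one path is unblocked, so d-separation fails.

No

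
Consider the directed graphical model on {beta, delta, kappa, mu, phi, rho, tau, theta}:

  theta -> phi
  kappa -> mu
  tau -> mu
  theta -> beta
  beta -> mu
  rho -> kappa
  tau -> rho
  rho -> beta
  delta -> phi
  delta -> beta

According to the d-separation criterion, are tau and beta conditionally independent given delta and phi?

Enumerating the 4 paths from tau to beta and testing each for blocking by {delta, phi}:
Path 1: tau → rho → beta
  rho is a chain and rho is not conditioned on — no node blocks this path, so it is active.
Path 2: tau → rho → kappa → mu ← beta
  mu is a collider here and neither mu nor any of its descendants is conditioned on, so the collider stays closed — the path is blocked at mu.
Path 3: tau → mu ← beta
  mu is a collider here and neither mu nor any of its descendants is conditioned on, so the collider stays closed — the path is blocked at mu.
Path 4: tau → mu ← kappa ← rho → beta
  mu is a collider here and neither mu nor any of its descendants is conditioned on, so the collider stays closed — the path is blocked at mu.
Because an active path exists, tau and beta are not d-separated.

No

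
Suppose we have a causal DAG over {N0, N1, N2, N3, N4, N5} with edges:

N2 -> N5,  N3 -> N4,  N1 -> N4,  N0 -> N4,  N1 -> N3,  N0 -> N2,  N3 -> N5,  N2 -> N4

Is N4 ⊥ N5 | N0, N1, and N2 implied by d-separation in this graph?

Enumerating the 4 paths from N4 to N5 and testing each for blocking by {N0, N1, N2}:
Path 1: N4 ← N3 → N5
  N3 is a fork and N3 is not conditioned on — no node blocks this path, so it is active.
Path 2: N4 ← N1 → N3 → N5
  N1 is a fork here and N1 is conditioned on, so the path is blocked at N1.
Path 3: N4 ← N0 → N2 → N5
  N0 is a fork here and N0 is conditioned on, so the path is blocked at N0.
Path 4: N4 ← N2 → N5
  N2 is a fork here and N2 is conditioned on, so the path is blocked at N2.
Because an active path exists, N4 and N5 are not d-separated.

No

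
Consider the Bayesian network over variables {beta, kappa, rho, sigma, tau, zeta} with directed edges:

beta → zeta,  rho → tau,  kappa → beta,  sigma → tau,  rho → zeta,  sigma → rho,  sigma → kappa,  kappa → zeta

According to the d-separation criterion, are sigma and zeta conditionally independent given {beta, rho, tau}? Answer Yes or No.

There are 4 undirected paths between sigma and zeta; checking each against the conditioning set {beta, rho, tau}:
Path 1: sigma → kappa → beta → zeta
  beta is a chain here and beta is conditioned on, so the path is blocked at beta.
Path 2: sigma → kappa → zeta
  kappa is a chain and kappa is not conditioned on — no node blocks this path, so it is active.
Path 3: sigma → rho → zeta
  rho is a chain here and rho is conditioned on, so the path is blocked at rho.
Path 4: sigma → tau ← rho → zeta
  rho is a fork here and rho is conditioned on, so the path is blocked at rho.
Since the path sigma → kappa → zeta is active, sigma and zeta are not d-separated given {beta, rho, tau}.

No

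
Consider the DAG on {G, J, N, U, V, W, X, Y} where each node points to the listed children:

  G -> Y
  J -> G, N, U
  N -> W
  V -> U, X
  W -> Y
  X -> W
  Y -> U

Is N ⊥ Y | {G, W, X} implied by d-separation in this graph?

Yes

There are 6 undirected paths between N and Y; checking each against the conditioning set {G, W, X}:
Path 1: N ← J → U ← V → X → W → Y
  U is a collider here and neither U nor any of its descendants is conditioned on, so the collider stays closed — the path is blocked at U.
Path 2: N ← J → U ← Y
  U is a collider here and neither U nor any of its descendants is conditioned on, so the collider stays closed — the path is blocked at U.
Path 3: N ← J → G → Y
  G is a chain here and G is conditioned on, so the path is blocked at G.
Path 4: N → W → Y
  W is a chain here and W is conditioned on, so the path is blocked at W.
Path 5: N → W ← X ← V → U ← J → G → Y
  X is a chain here and X is conditioned on, so the path is blocked at X.
Path 6: N → W ← X ← V → U ← Y
  X is a chain here and X is conditioned on, so the path is blocked at X.
Every path is blocked, so N and Y are d-separated given {G, W, X}.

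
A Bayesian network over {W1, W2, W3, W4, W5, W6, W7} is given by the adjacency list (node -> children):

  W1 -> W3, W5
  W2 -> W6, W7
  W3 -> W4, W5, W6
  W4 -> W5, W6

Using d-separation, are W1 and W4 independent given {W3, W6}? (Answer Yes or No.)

There are 6 undirected paths between W1 and W4; checking each against the conditioning set {W3, W6}:
  1. W1 → W3 → W5 ← W4 — W3:chain[blocks]; W5:collider[blocks] ⇒ blocked
  2. W1 → W3 → W4 — W3:chain[blocks] ⇒ blocked
  3. W1 → W3 → W6 ← W4 — W3:chain[blocks]; W6:collider[open] ⇒ blocked
  4. W1 → W5 ← W3 → W4 — W5:collider[blocks]; W3:fork[blocks] ⇒ blocked
  5. W1 → W5 ← W3 → W6 ← W4 — W5:collider[blocks]; W3:fork[blocks]; W6:collider[open] ⇒ blocked
  6. W1 → W5 ← W4 — W5:collider[blocks] ⇒ blocked
Since every path is blocked, d-separation holds.

Yes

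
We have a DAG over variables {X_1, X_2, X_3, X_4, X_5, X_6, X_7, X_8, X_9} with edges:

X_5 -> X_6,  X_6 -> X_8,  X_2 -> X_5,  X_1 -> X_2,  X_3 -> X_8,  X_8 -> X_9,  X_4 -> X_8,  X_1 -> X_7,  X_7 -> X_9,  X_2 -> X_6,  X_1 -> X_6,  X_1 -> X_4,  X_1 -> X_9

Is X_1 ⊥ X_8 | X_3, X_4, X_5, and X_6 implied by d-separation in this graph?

Yes

6 paths connect X_1 and X_8; each must be blocked for d-separation to hold:
Path 1: X_1 → X_9 ← X_8
  X_9 is a collider here and neither X_9 nor any of its descendants is conditioned on, so the collider stays closed — the path is blocked at X_9.
Path 2: X_1 → X_7 → X_9 ← X_8
  X_9 is a collider here and neither X_9 nor any of its descendants is conditioned on, so the collider stays closed — the path is blocked at X_9.
Path 3: X_1 → X_6 → X_8
  X_6 is a chain here and X_6 is conditioned on, so the path is blocked at X_6.
Path 4: X_1 → X_4 → X_8
  X_4 is a chain here and X_4 is conditioned on, so the path is blocked at X_4.
Path 5: X_1 → X_2 → X_6 → X_8
  X_6 is a chain here and X_6 is conditioned on, so the path is blocked at X_6.
Path 6: X_1 → X_2 → X_5 → X_6 → X_8
  X_5 is a chain here and X_5 is conditioned on, so the path is blocked at X_5.
Every path is blocked, so X_1 and X_8 are d-separated given {X_3, X_4, X_5, X_6}.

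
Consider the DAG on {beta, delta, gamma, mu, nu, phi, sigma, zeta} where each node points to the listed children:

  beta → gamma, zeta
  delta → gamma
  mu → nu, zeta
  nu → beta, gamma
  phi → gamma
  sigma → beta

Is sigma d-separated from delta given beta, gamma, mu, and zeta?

No

There are 3 undirected paths between sigma and delta; checking each against the conditioning set {beta, gamma, mu, zeta}:
Path 1: sigma → beta ← nu → gamma ← delta
  beta is a collider and beta is conditioned on, which opens it; nu is a fork and nu is not conditioned on; gamma is a collider and gamma is conditioned on, which opens it — no node blocks this path, so it is active.
Path 2: sigma → beta → gamma ← delta
  beta is a chain here and beta is conditioned on, so the path is blocked at beta.
Path 3: sigma → beta → zeta ← mu → nu → gamma ← delta
  beta is a chain here and beta is conditioned on, so the path is blocked at beta.
Because an active path exists, sigma and delta are not d-separated.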